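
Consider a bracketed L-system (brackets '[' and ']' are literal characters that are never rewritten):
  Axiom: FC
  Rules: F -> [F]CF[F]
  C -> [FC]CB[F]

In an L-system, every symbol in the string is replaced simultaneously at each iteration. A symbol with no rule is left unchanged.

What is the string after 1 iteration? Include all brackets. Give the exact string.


Answer: [F]CF[F][FC]CB[F]

Derivation:
Step 0: FC
Step 1: [F]CF[F][FC]CB[F]


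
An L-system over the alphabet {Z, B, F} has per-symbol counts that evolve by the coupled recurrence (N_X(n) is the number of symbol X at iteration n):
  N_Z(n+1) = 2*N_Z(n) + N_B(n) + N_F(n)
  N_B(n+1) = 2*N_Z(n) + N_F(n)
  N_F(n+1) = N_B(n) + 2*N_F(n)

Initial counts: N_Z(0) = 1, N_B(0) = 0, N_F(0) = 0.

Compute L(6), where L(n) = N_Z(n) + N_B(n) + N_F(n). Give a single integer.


Answer: 1468

Derivation:
Step 0: N_Z=1, N_B=0, N_F=0, L=1
Step 1: N_Z=2, N_B=2, N_F=0, L=4
Step 2: N_Z=6, N_B=4, N_F=2, L=12
Step 3: N_Z=18, N_B=14, N_F=8, L=40
Step 4: N_Z=58, N_B=44, N_F=30, L=132
Step 5: N_Z=190, N_B=146, N_F=104, L=440
Step 6: N_Z=630, N_B=484, N_F=354, L=1468


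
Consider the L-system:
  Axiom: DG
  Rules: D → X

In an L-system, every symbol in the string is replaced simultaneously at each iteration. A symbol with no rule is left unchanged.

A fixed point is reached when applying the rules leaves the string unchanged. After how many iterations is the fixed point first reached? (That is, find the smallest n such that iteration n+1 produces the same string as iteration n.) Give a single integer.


Answer: 1

Derivation:
Step 0: DG
Step 1: XG
Step 2: XG  (unchanged — fixed point at step 1)


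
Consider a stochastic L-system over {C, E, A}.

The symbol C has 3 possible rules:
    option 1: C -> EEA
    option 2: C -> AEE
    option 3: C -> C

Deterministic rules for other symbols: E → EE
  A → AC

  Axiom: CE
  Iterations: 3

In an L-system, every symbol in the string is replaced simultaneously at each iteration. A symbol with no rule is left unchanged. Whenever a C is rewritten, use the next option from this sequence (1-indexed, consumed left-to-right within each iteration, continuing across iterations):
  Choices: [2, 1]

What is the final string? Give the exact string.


Step 0: CE
Step 1: AEEEE  (used choices [2])
Step 2: ACEEEEEEEE  (used choices [])
Step 3: ACEEAEEEEEEEEEEEEEEEE  (used choices [1])

Answer: ACEEAEEEEEEEEEEEEEEEE


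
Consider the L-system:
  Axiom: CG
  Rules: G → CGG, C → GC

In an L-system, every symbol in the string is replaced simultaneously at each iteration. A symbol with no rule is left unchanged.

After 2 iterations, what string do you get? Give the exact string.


Step 0: CG
Step 1: GCCGG
Step 2: CGGGCGCCGGCGG

Answer: CGGGCGCCGGCGG


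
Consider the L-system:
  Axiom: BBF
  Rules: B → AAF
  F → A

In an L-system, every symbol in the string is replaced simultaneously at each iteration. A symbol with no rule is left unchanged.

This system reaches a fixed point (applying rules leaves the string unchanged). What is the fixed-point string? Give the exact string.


Answer: AAAAAAA

Derivation:
Step 0: BBF
Step 1: AAFAAFA
Step 2: AAAAAAA
Step 3: AAAAAAA  (unchanged — fixed point at step 2)


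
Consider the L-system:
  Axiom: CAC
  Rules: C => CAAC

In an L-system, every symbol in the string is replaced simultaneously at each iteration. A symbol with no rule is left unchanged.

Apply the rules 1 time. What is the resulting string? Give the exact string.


Answer: CAACACAAC

Derivation:
Step 0: CAC
Step 1: CAACACAAC


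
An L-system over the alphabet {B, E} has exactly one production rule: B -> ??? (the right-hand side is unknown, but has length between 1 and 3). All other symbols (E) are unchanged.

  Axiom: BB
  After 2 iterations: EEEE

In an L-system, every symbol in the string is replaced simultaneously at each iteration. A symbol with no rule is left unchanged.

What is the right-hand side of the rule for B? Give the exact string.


Answer: EE

Derivation:
Trying B -> EE:
  Step 0: BB
  Step 1: EEEE
  Step 2: EEEE
Matches the given result.


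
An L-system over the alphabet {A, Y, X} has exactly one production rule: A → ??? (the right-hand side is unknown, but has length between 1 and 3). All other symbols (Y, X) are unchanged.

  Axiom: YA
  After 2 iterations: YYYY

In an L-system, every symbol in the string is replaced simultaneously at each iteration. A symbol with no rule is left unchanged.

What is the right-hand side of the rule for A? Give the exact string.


Trying A → YYY:
  Step 0: YA
  Step 1: YYYY
  Step 2: YYYY
Matches the given result.

Answer: YYY


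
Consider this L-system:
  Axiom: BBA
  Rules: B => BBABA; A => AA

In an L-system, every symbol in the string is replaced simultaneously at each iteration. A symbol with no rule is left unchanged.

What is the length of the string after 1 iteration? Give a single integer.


Step 0: length = 3
Step 1: length = 12

Answer: 12


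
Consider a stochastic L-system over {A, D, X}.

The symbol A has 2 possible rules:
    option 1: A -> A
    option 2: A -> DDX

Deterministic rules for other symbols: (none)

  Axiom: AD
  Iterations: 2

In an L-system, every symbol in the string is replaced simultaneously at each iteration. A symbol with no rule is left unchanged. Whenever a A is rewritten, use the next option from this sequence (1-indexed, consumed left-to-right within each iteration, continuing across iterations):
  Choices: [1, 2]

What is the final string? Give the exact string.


Answer: DDXD

Derivation:
Step 0: AD
Step 1: AD  (used choices [1])
Step 2: DDXD  (used choices [2])


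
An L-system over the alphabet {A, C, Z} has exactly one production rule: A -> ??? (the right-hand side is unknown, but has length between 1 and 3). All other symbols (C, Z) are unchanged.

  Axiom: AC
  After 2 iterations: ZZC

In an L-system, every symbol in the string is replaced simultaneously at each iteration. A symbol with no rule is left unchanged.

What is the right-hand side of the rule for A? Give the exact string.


Trying A -> ZZ:
  Step 0: AC
  Step 1: ZZC
  Step 2: ZZC
Matches the given result.

Answer: ZZ


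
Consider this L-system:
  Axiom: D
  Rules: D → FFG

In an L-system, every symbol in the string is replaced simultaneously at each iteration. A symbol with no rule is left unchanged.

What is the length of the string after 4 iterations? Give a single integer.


Step 0: length = 1
Step 1: length = 3
Step 2: length = 3
Step 3: length = 3
Step 4: length = 3

Answer: 3


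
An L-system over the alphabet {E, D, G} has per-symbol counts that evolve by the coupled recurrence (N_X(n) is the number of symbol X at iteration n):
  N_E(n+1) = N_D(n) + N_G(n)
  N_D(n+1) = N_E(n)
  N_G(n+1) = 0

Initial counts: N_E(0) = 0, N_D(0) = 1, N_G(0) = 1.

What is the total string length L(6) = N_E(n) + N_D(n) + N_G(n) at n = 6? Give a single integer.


Step 0: N_E=0, N_D=1, N_G=1, L=2
Step 1: N_E=2, N_D=0, N_G=0, L=2
Step 2: N_E=0, N_D=2, N_G=0, L=2
Step 3: N_E=2, N_D=0, N_G=0, L=2
Step 4: N_E=0, N_D=2, N_G=0, L=2
Step 5: N_E=2, N_D=0, N_G=0, L=2
Step 6: N_E=0, N_D=2, N_G=0, L=2

Answer: 2


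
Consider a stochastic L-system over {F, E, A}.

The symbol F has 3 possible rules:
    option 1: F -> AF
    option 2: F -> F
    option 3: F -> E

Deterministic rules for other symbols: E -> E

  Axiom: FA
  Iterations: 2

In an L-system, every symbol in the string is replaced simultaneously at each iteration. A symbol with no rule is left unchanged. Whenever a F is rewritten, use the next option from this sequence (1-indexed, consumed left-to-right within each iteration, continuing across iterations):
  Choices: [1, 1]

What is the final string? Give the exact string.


Step 0: FA
Step 1: AFA  (used choices [1])
Step 2: AAFA  (used choices [1])

Answer: AAFA


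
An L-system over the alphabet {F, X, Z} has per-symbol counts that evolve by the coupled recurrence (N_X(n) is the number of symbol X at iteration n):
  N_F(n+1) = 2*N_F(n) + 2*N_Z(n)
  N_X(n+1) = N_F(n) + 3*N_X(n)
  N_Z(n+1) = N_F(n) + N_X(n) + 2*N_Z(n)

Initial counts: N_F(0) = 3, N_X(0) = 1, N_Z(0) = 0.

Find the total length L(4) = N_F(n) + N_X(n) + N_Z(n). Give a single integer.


Answer: 1024

Derivation:
Step 0: N_F=3, N_X=1, N_Z=0, L=4
Step 1: N_F=6, N_X=6, N_Z=4, L=16
Step 2: N_F=20, N_X=24, N_Z=20, L=64
Step 3: N_F=80, N_X=92, N_Z=84, L=256
Step 4: N_F=328, N_X=356, N_Z=340, L=1024


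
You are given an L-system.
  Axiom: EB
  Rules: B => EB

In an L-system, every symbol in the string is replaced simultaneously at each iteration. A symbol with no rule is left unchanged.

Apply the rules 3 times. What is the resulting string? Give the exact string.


Answer: EEEEB

Derivation:
Step 0: EB
Step 1: EEB
Step 2: EEEB
Step 3: EEEEB


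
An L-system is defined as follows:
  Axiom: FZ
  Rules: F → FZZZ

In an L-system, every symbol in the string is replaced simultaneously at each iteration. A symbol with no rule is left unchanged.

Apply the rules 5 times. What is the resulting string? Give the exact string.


Answer: FZZZZZZZZZZZZZZZZ

Derivation:
Step 0: FZ
Step 1: FZZZZ
Step 2: FZZZZZZZ
Step 3: FZZZZZZZZZZ
Step 4: FZZZZZZZZZZZZZ
Step 5: FZZZZZZZZZZZZZZZZ


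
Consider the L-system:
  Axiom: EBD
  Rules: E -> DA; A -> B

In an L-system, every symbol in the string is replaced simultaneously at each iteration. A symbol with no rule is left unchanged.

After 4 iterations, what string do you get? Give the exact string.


Step 0: EBD
Step 1: DABD
Step 2: DBBD
Step 3: DBBD
Step 4: DBBD

Answer: DBBD


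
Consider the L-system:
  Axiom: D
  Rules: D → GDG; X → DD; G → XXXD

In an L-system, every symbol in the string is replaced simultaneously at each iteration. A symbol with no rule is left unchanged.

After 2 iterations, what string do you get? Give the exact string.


Answer: XXXDGDGXXXD

Derivation:
Step 0: D
Step 1: GDG
Step 2: XXXDGDGXXXD


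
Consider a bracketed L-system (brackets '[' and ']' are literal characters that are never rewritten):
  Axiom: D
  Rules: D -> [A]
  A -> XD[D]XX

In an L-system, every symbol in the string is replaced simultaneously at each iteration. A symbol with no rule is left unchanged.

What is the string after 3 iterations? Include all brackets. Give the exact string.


Answer: [X[A][[A]]XX]

Derivation:
Step 0: D
Step 1: [A]
Step 2: [XD[D]XX]
Step 3: [X[A][[A]]XX]


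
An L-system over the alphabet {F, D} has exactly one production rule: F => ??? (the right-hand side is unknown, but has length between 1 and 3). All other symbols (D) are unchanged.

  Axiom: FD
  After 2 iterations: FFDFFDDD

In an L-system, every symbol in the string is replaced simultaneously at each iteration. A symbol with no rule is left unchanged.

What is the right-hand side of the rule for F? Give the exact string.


Answer: FFD

Derivation:
Trying F => FFD:
  Step 0: FD
  Step 1: FFDD
  Step 2: FFDFFDDD
Matches the given result.


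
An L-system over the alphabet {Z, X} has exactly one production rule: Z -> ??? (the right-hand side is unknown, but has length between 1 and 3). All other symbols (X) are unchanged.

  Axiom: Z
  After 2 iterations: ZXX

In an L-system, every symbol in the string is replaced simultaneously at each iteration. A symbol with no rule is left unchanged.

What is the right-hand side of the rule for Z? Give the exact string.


Answer: ZX

Derivation:
Trying Z -> ZX:
  Step 0: Z
  Step 1: ZX
  Step 2: ZXX
Matches the given result.


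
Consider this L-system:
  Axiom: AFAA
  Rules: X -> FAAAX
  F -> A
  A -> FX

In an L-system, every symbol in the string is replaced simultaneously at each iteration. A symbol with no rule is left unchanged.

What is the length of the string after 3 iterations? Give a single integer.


Answer: 48

Derivation:
Step 0: length = 4
Step 1: length = 7
Step 2: length = 20
Step 3: length = 48


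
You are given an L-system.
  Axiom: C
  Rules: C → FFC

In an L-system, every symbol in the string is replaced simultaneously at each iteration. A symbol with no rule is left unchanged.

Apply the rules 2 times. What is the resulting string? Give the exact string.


Answer: FFFFC

Derivation:
Step 0: C
Step 1: FFC
Step 2: FFFFC


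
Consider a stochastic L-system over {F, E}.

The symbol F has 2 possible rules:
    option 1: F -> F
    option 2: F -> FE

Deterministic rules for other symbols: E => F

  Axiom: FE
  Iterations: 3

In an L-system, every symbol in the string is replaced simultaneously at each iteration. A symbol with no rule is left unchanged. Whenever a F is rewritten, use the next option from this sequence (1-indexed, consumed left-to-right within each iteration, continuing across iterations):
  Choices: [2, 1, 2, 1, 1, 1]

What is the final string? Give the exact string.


Step 0: FE
Step 1: FEF  (used choices [2])
Step 2: FFFE  (used choices [1, 2])
Step 3: FFFF  (used choices [1, 1, 1])

Answer: FFFF


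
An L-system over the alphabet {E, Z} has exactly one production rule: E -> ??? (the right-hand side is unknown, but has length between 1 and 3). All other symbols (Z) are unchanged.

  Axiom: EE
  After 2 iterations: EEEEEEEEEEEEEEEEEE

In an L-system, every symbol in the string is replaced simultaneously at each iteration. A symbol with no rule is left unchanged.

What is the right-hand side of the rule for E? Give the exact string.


Answer: EEE

Derivation:
Trying E -> EEE:
  Step 0: EE
  Step 1: EEEEEE
  Step 2: EEEEEEEEEEEEEEEEEE
Matches the given result.


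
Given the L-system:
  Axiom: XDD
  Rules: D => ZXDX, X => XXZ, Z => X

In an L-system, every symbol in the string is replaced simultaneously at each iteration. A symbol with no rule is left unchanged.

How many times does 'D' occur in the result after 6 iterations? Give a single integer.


Step 0: length=3, 'D' count=2
Step 1: length=11, 'D' count=2
Step 2: length=29, 'D' count=2
Step 3: length=73, 'D' count=2
Step 4: length=179, 'D' count=2
Step 5: length=435, 'D' count=2
Step 6: length=1053, 'D' count=2
Final string: XXZXXZXXXZXXZXXXZXXZXXZXXXZXXZXXXZXXZXXZXXXZXXZXXXZXXZXXXZXXZXXZXXXZXXZXXXZXXZXXZXXXZXXZXXXZXXZXXXZXXZXXZXXXZXXZXXXZXXZXXZXXXZXXZXXXZXXZXXZXXXZXXZXXXZXXZXXXZXXZXXZXXXZXXZXXXZXXZXXZXXXZXXZXXXZXXZXXXZXXZXXZXXXZXXZXXXZXXZXXZXXXZXXZXXXZXXZXXZXXXZXXZXXXZXXZXXXZXXZXXZXXXZXXZXXXZXXZXXZXXXZXXZXXXZXXZXXXZXXZXXZXXXZXXZXXXZXXZXXZXXXZXXZXXXZXXZXXXZXXZXXZXXXZXXZXXXZXXZXXZXXXZXXZXXXZXXZXXXZXXZXXZXXXZXXZXXXZXXZXXZXXXZXXZXXXZXXZXXZXXXZXXZXXXZXXZXXZXXXZXXZXXXZXXZXXXZXXZXXXZXXZXXZXXZXXXXZZXDXXXZXXZXXZXXXZXXZXXXZXXZXXXZXXZXXZXXXZXXZXXXZXXZXXZXXXZXXZXXXZXXZXXZXXXZXXZXXXZXXZXXXZXXZXXZXXXZXXZXXXZXXZXXZXXXZXXZXXXZXXZXXXZXXZXXZXXXZXXZXXXZXXZXXZXXXZXXZXXXZXXZXXXZXXZXXZXXXZXXZXXXZXXZXXZXXXZXXZXXXZXXZXXZXXXZXXZXXXZXXZXXXZXXZXXZXXXZXXZXXXZXXZXXZXXXZXXZXXXZXXZXXXZXXZXXZXXXZXXZXXXZXXZXXZXXXZXXZXXXZXXZXXXZXXZXXZXXXZXXZXXXZXXZXXZXXXZXXZXXXZXXZXXZXXXZXXZXXXZXXZXXZXXXZXXZXXXZXXZXXXZXXZXXXZXXZXXZXXZXXXXZZXDXXXZXXZXXZXXXZXXZXXXZXXZXXXZXXZXXZXXXZXXZXXXZXXZXXZXXXZXXZXXXZXXZXXZXXXZXXZXXXZXXZXXXZXXZXXZXXXZXXZXXXZXXZXXZXXXZXXZXXXZXXZXXXZXXZXXZXXXZXXZXXXZXXZXXZXXXZXXZXXXZXXZXXXZ

Answer: 2


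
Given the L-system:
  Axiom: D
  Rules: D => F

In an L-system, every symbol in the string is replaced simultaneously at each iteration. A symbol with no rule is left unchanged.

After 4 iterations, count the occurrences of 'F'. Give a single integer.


Answer: 1

Derivation:
Step 0: D  (0 'F')
Step 1: F  (1 'F')
Step 2: F  (1 'F')
Step 3: F  (1 'F')
Step 4: F  (1 'F')


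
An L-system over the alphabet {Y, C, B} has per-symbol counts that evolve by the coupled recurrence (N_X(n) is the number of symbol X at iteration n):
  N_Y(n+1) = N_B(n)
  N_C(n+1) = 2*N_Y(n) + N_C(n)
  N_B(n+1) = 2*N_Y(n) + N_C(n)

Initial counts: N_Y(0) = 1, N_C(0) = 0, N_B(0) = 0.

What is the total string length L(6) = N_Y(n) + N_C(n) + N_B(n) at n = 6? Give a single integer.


Step 0: N_Y=1, N_C=0, N_B=0, L=1
Step 1: N_Y=0, N_C=2, N_B=2, L=4
Step 2: N_Y=2, N_C=2, N_B=2, L=6
Step 3: N_Y=2, N_C=6, N_B=6, L=14
Step 4: N_Y=6, N_C=10, N_B=10, L=26
Step 5: N_Y=10, N_C=22, N_B=22, L=54
Step 6: N_Y=22, N_C=42, N_B=42, L=106

Answer: 106


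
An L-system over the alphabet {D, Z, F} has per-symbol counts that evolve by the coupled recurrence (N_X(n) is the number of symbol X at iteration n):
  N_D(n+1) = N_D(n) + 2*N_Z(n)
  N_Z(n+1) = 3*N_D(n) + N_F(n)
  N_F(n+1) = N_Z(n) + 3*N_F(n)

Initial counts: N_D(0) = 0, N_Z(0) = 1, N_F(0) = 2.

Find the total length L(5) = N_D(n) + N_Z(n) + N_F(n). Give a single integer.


Step 0: N_D=0, N_Z=1, N_F=2, L=3
Step 1: N_D=2, N_Z=2, N_F=7, L=11
Step 2: N_D=6, N_Z=13, N_F=23, L=42
Step 3: N_D=32, N_Z=41, N_F=82, L=155
Step 4: N_D=114, N_Z=178, N_F=287, L=579
Step 5: N_D=470, N_Z=629, N_F=1039, L=2138

Answer: 2138


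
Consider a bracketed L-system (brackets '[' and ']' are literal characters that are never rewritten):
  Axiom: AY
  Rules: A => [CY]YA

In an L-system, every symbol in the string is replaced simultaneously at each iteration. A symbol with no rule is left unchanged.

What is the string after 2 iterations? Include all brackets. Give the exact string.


Step 0: AY
Step 1: [CY]YAY
Step 2: [CY]Y[CY]YAY

Answer: [CY]Y[CY]YAY


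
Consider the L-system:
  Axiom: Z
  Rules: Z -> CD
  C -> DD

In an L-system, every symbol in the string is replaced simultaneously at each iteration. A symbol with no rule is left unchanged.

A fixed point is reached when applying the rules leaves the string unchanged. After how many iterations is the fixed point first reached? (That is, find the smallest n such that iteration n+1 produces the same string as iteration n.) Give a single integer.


Answer: 2

Derivation:
Step 0: Z
Step 1: CD
Step 2: DDD
Step 3: DDD  (unchanged — fixed point at step 2)


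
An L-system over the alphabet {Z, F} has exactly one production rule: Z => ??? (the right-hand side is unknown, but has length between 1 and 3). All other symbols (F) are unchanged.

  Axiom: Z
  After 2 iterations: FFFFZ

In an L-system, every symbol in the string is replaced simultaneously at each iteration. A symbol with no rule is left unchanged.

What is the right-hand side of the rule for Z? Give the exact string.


Trying Z => FFZ:
  Step 0: Z
  Step 1: FFZ
  Step 2: FFFFZ
Matches the given result.

Answer: FFZ


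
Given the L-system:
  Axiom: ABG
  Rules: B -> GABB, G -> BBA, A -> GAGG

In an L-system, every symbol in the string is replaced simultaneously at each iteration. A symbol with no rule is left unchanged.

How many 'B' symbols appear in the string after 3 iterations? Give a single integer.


Step 0: ABG  (1 'B')
Step 1: GAGGGABBBBA  (4 'B')
Step 2: BBAGAGGBBABBABBAGAGGGABBGABBGABBGABBGAGG  (16 'B')
Step 3: GABBGABBGAGGBBAGAGGBBABBAGABBGABBGAGGGABBGABBGAGGGABBGABBGAGGBBAGAGGBBABBABBAGAGGGABBGABBBBAGAGGGABBGABBBBAGAGGGABBGABBBBAGAGGGABBGABBBBAGAGGBBABBA  (58 'B')

Answer: 58


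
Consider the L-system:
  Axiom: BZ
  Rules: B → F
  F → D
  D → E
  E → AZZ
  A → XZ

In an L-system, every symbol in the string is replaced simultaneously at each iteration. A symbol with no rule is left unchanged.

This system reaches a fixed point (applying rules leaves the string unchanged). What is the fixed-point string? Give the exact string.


Answer: XZZZZ

Derivation:
Step 0: BZ
Step 1: FZ
Step 2: DZ
Step 3: EZ
Step 4: AZZZ
Step 5: XZZZZ
Step 6: XZZZZ  (unchanged — fixed point at step 5)


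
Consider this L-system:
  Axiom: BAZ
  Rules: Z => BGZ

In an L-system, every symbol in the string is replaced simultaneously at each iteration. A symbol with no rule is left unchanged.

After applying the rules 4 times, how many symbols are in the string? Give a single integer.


Step 0: length = 3
Step 1: length = 5
Step 2: length = 7
Step 3: length = 9
Step 4: length = 11

Answer: 11


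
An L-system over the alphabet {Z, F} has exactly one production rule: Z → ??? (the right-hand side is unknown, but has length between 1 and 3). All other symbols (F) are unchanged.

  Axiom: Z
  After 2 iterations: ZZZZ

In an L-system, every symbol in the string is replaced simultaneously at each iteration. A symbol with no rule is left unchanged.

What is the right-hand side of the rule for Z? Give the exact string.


Trying Z → ZZ:
  Step 0: Z
  Step 1: ZZ
  Step 2: ZZZZ
Matches the given result.

Answer: ZZ


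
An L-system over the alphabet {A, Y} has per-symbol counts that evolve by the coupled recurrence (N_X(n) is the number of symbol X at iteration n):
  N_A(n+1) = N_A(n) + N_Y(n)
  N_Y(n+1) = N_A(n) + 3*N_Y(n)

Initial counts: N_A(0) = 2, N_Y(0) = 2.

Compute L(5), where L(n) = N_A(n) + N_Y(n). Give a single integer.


Answer: 1584

Derivation:
Step 0: N_A=2, N_Y=2, L=4
Step 1: N_A=4, N_Y=8, L=12
Step 2: N_A=12, N_Y=28, L=40
Step 3: N_A=40, N_Y=96, L=136
Step 4: N_A=136, N_Y=328, L=464
Step 5: N_A=464, N_Y=1120, L=1584


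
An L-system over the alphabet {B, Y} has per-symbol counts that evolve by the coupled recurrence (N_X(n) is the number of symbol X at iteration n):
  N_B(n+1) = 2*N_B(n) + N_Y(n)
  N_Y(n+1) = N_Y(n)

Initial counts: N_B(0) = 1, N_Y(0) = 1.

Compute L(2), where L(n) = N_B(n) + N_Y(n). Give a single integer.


Step 0: N_B=1, N_Y=1, L=2
Step 1: N_B=3, N_Y=1, L=4
Step 2: N_B=7, N_Y=1, L=8

Answer: 8


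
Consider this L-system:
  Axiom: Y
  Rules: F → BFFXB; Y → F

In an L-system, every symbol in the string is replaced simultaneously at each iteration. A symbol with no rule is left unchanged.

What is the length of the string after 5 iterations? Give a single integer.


Answer: 61

Derivation:
Step 0: length = 1
Step 1: length = 1
Step 2: length = 5
Step 3: length = 13
Step 4: length = 29
Step 5: length = 61


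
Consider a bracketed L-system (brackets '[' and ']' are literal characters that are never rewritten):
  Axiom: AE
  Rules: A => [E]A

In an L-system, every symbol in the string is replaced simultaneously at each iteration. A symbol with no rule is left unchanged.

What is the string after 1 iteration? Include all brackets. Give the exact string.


Step 0: AE
Step 1: [E]AE

Answer: [E]AE


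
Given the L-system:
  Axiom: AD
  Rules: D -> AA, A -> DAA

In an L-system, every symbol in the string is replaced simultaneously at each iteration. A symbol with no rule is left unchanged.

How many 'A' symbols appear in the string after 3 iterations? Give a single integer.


Answer: 28

Derivation:
Step 0: AD  (1 'A')
Step 1: DAAAA  (4 'A')
Step 2: AADAADAADAADAA  (10 'A')
Step 3: DAADAAAADAADAAAADAADAAAADAADAAAADAADAA  (28 'A')


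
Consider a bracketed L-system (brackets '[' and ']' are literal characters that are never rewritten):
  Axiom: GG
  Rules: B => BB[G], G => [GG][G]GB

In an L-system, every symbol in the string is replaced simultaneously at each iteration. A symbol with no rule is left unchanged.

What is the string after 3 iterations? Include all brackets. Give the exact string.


Answer: [[[GG][G]GB[GG][G]GB][[GG][G]GB][GG][G]GBBB[G][[GG][G]GB[GG][G]GB][[GG][G]GB][GG][G]GBBB[G]][[[GG][G]GB[GG][G]GB][[GG][G]GB][GG][G]GBBB[G]][[GG][G]GB[GG][G]GB][[GG][G]GB][GG][G]GBBB[G]BB[G]BB[G][[GG][G]GB][[[GG][G]GB[GG][G]GB][[GG][G]GB][GG][G]GBBB[G][[GG][G]GB[GG][G]GB][[GG][G]GB][GG][G]GBBB[G]][[[GG][G]GB[GG][G]GB][[GG][G]GB][GG][G]GBBB[G]][[GG][G]GB[GG][G]GB][[GG][G]GB][GG][G]GBBB[G]BB[G]BB[G][[GG][G]GB]

Derivation:
Step 0: GG
Step 1: [GG][G]GB[GG][G]GB
Step 2: [[GG][G]GB[GG][G]GB][[GG][G]GB][GG][G]GBBB[G][[GG][G]GB[GG][G]GB][[GG][G]GB][GG][G]GBBB[G]
Step 3: [[[GG][G]GB[GG][G]GB][[GG][G]GB][GG][G]GBBB[G][[GG][G]GB[GG][G]GB][[GG][G]GB][GG][G]GBBB[G]][[[GG][G]GB[GG][G]GB][[GG][G]GB][GG][G]GBBB[G]][[GG][G]GB[GG][G]GB][[GG][G]GB][GG][G]GBBB[G]BB[G]BB[G][[GG][G]GB][[[GG][G]GB[GG][G]GB][[GG][G]GB][GG][G]GBBB[G][[GG][G]GB[GG][G]GB][[GG][G]GB][GG][G]GBBB[G]][[[GG][G]GB[GG][G]GB][[GG][G]GB][GG][G]GBBB[G]][[GG][G]GB[GG][G]GB][[GG][G]GB][GG][G]GBBB[G]BB[G]BB[G][[GG][G]GB]


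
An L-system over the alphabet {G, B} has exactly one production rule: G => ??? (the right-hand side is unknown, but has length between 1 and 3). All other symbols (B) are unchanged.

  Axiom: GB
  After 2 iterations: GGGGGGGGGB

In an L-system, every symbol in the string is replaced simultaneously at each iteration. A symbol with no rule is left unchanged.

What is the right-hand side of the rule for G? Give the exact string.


Answer: GGG

Derivation:
Trying G => GGG:
  Step 0: GB
  Step 1: GGGB
  Step 2: GGGGGGGGGB
Matches the given result.


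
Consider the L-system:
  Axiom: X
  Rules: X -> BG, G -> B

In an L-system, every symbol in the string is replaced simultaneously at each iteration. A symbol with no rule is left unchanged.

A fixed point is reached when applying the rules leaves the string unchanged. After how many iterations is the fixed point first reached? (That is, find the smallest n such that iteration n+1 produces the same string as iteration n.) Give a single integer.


Step 0: X
Step 1: BG
Step 2: BB
Step 3: BB  (unchanged — fixed point at step 2)

Answer: 2


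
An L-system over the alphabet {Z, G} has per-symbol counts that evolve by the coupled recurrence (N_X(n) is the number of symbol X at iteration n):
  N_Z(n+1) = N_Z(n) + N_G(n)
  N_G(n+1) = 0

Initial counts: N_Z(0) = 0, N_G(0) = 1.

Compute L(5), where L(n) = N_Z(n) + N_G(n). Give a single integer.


Answer: 1

Derivation:
Step 0: N_Z=0, N_G=1, L=1
Step 1: N_Z=1, N_G=0, L=1
Step 2: N_Z=1, N_G=0, L=1
Step 3: N_Z=1, N_G=0, L=1
Step 4: N_Z=1, N_G=0, L=1
Step 5: N_Z=1, N_G=0, L=1


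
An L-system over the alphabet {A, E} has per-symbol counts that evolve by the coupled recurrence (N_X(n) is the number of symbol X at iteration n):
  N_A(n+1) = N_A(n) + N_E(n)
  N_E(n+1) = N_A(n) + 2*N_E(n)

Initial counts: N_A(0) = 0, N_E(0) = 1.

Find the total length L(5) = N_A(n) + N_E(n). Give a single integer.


Answer: 144

Derivation:
Step 0: N_A=0, N_E=1, L=1
Step 1: N_A=1, N_E=2, L=3
Step 2: N_A=3, N_E=5, L=8
Step 3: N_A=8, N_E=13, L=21
Step 4: N_A=21, N_E=34, L=55
Step 5: N_A=55, N_E=89, L=144


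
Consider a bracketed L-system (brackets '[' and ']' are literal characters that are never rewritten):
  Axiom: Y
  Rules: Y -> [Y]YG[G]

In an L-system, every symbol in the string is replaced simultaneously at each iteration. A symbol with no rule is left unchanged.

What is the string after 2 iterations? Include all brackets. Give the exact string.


Answer: [[Y]YG[G]][Y]YG[G]G[G]

Derivation:
Step 0: Y
Step 1: [Y]YG[G]
Step 2: [[Y]YG[G]][Y]YG[G]G[G]


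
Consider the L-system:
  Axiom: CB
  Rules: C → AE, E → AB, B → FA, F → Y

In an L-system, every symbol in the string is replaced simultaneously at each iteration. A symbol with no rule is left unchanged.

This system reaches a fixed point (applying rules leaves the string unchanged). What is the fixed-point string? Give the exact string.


Answer: AAYAYA

Derivation:
Step 0: CB
Step 1: AEFA
Step 2: AABYA
Step 3: AAFAYA
Step 4: AAYAYA
Step 5: AAYAYA  (unchanged — fixed point at step 4)


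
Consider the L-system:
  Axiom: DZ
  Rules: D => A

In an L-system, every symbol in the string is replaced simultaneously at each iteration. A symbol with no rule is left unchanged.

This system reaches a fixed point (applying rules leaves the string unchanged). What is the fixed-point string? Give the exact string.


Answer: AZ

Derivation:
Step 0: DZ
Step 1: AZ
Step 2: AZ  (unchanged — fixed point at step 1)


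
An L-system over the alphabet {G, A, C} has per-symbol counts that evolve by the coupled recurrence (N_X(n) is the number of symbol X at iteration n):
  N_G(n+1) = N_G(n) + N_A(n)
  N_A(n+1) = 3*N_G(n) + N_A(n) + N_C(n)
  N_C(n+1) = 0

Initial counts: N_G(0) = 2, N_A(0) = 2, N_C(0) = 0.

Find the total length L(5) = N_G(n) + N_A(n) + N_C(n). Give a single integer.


Step 0: N_G=2, N_A=2, N_C=0, L=4
Step 1: N_G=4, N_A=8, N_C=0, L=12
Step 2: N_G=12, N_A=20, N_C=0, L=32
Step 3: N_G=32, N_A=56, N_C=0, L=88
Step 4: N_G=88, N_A=152, N_C=0, L=240
Step 5: N_G=240, N_A=416, N_C=0, L=656

Answer: 656


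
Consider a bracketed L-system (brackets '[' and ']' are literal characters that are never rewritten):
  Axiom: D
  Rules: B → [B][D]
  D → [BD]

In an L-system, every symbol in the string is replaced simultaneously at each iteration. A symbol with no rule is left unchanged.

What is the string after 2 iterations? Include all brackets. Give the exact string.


Answer: [[B][D][BD]]

Derivation:
Step 0: D
Step 1: [BD]
Step 2: [[B][D][BD]]


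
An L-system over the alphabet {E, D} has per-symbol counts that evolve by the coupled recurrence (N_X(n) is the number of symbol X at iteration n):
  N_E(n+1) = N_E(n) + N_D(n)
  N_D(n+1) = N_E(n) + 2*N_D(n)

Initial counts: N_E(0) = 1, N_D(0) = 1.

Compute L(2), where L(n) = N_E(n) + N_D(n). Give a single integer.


Step 0: N_E=1, N_D=1, L=2
Step 1: N_E=2, N_D=3, L=5
Step 2: N_E=5, N_D=8, L=13

Answer: 13


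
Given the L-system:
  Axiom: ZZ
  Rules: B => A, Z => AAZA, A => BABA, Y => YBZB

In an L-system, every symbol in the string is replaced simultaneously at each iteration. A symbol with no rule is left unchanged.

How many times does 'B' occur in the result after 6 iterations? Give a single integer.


Final string: BABAABABAABABABABAABABAABABAABABAABABABABAABABAABABABABAABABAABABAABABAABABABABAABABAABABABABAABABAABABABABAABABAABABABABAABABAABABAABABAABABABABAABABAABABABABAABABAABABAABABAABABABABAABABAABABABABAABABAABABABABAABABAABABABABAABABAABABAABABAABABABABAABABAABABABABAABABAABABAABABAABABABABAABABAABABABABAABABAABABABABAABABAABABABABAABABAABABAABABAABABABABAABABAABABABABAABABAABABAABABAABABABABAABABAABABABABAABABAABABAABABAABABABABAABABAABABABABAABABAABABAABABAABABABABAABABAABABABABAABABAABABAABABAABABABABAABABAABABABABAABABAABABAABABAABABABABAABABAABABABABAABABAABABABABAABABAABABABABAABABAABABABABAABABAABABABABAABABAABABAABABAABABAABABAABABABABABABAAAZABABAABABAABABABABAABABAABABABABAABABAABABAABABAABABABABAABABAABABABABAABABAABABAABABAABABABABAABABAABABABABAABABAABABABABAABABAABABABABAABABAABABAABABAABABABABAABABAABABABABAABABAABABAABABAABABABABAABABAABABABABAABABAABABABABAABABAABABABABAABABAABABAABABAABABABABAABABAABABABABAABABAABABAABABAABABABABAABABAABABABABAABABAABABABABAABABAABABABABAABABAABABAABABAABABABABAABABAABABABABAABABAABABAABABAABABABABAABABAABABABABAABABAABABABABAABABAABABABABAABABAABABAABABAABABABABAABABAABABABABAABABAABABAABABAABABABABAABABAABABABABAABABAABABABABAABABAABABABABAABABAABABAABABAABABABABAABABAABABABABAABABAABABAABABAABABABABAABABAABABABABAABABAABABABABAABABAABABABABAABABAABABAABABAABABABABAABABAABABABABAABABAABABAABABAABABABABAABABAABABABABAABABAABABAABABAABABABABAABABAABABABABAABABAABABAABABAABABABABAABABAABABABABAABABAABABAABABAABABABABAABABAABABABABAABABAABABAABABAABABABABAABABAABABABABAABABAABABABABAABABAABABABABAABABAABABABABAABABAABABABABAABABAABABAABABAABABAABABAABABABABABABAAAZABABAABABAABABABABAABABAABABABABAABABAABABAABABAABABABABAABABAABABABABAABABAABABAABABAABABABABAABABAABABABABAABABAABABABABAABABAABABABABAABABAABABAABABAABABABABAABABAABABABABAABABAABABAABABAABABABABAABABAABABABABAABABAABABABABAABABAABABABABAABABAABABAABABAABABABABAABABAABABABABAABABAABABAABABAABABABABAABABAABABABABAABABAABABA
Count of 'B': 828

Answer: 828


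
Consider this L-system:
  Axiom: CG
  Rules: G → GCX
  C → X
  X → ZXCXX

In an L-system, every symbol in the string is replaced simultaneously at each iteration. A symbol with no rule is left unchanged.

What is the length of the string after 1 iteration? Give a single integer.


Step 0: length = 2
Step 1: length = 4

Answer: 4


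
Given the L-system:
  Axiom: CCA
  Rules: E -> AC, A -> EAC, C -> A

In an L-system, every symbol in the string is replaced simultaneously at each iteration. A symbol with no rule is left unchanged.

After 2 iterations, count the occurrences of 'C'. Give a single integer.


Step 0: CCA  (2 'C')
Step 1: AAEAC  (1 'C')
Step 2: EACEACACEACA  (4 'C')

Answer: 4


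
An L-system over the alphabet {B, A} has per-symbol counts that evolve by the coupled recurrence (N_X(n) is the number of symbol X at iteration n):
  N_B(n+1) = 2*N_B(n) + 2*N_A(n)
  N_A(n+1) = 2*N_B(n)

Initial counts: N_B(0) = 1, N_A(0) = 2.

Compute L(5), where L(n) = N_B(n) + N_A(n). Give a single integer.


Step 0: N_B=1, N_A=2, L=3
Step 1: N_B=6, N_A=2, L=8
Step 2: N_B=16, N_A=12, L=28
Step 3: N_B=56, N_A=32, L=88
Step 4: N_B=176, N_A=112, L=288
Step 5: N_B=576, N_A=352, L=928

Answer: 928


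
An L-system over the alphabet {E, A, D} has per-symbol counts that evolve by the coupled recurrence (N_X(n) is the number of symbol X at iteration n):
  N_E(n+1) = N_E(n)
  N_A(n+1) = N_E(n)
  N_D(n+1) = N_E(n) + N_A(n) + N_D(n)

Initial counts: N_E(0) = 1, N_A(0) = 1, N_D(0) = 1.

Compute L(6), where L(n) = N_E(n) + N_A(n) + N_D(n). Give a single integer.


Step 0: N_E=1, N_A=1, N_D=1, L=3
Step 1: N_E=1, N_A=1, N_D=3, L=5
Step 2: N_E=1, N_A=1, N_D=5, L=7
Step 3: N_E=1, N_A=1, N_D=7, L=9
Step 4: N_E=1, N_A=1, N_D=9, L=11
Step 5: N_E=1, N_A=1, N_D=11, L=13
Step 6: N_E=1, N_A=1, N_D=13, L=15

Answer: 15


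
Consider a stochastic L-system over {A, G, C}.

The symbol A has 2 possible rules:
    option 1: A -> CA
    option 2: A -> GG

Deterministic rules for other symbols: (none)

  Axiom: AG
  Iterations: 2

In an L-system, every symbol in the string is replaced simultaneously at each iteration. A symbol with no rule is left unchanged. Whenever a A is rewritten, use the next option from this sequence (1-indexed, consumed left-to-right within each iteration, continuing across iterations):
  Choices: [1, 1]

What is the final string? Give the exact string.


Answer: CCAG

Derivation:
Step 0: AG
Step 1: CAG  (used choices [1])
Step 2: CCAG  (used choices [1])


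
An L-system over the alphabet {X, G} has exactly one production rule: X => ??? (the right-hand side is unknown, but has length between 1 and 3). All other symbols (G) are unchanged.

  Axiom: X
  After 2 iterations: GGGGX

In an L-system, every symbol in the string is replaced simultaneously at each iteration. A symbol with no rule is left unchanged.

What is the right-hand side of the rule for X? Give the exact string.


Trying X => GGX:
  Step 0: X
  Step 1: GGX
  Step 2: GGGGX
Matches the given result.

Answer: GGX


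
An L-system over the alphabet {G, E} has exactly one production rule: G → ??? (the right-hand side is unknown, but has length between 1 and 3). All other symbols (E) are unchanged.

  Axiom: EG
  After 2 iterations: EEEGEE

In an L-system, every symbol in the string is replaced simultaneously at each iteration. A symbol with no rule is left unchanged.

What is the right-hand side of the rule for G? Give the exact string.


Trying G → EGE:
  Step 0: EG
  Step 1: EEGE
  Step 2: EEEGEE
Matches the given result.

Answer: EGE


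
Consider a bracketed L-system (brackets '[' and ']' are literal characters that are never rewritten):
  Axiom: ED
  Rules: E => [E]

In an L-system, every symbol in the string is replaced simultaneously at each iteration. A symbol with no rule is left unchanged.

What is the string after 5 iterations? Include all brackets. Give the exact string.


Answer: [[[[[E]]]]]D

Derivation:
Step 0: ED
Step 1: [E]D
Step 2: [[E]]D
Step 3: [[[E]]]D
Step 4: [[[[E]]]]D
Step 5: [[[[[E]]]]]D


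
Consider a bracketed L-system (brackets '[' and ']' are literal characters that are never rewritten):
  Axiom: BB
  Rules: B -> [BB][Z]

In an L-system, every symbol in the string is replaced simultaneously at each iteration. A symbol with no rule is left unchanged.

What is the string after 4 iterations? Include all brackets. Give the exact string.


Answer: [[[[BB][Z][BB][Z]][Z][[BB][Z][BB][Z]][Z]][Z][[[BB][Z][BB][Z]][Z][[BB][Z][BB][Z]][Z]][Z]][Z][[[[BB][Z][BB][Z]][Z][[BB][Z][BB][Z]][Z]][Z][[[BB][Z][BB][Z]][Z][[BB][Z][BB][Z]][Z]][Z]][Z]

Derivation:
Step 0: BB
Step 1: [BB][Z][BB][Z]
Step 2: [[BB][Z][BB][Z]][Z][[BB][Z][BB][Z]][Z]
Step 3: [[[BB][Z][BB][Z]][Z][[BB][Z][BB][Z]][Z]][Z][[[BB][Z][BB][Z]][Z][[BB][Z][BB][Z]][Z]][Z]
Step 4: [[[[BB][Z][BB][Z]][Z][[BB][Z][BB][Z]][Z]][Z][[[BB][Z][BB][Z]][Z][[BB][Z][BB][Z]][Z]][Z]][Z][[[[BB][Z][BB][Z]][Z][[BB][Z][BB][Z]][Z]][Z][[[BB][Z][BB][Z]][Z][[BB][Z][BB][Z]][Z]][Z]][Z]


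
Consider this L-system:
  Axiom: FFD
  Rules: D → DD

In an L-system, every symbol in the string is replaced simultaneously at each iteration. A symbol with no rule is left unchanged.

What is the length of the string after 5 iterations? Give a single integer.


Answer: 34

Derivation:
Step 0: length = 3
Step 1: length = 4
Step 2: length = 6
Step 3: length = 10
Step 4: length = 18
Step 5: length = 34


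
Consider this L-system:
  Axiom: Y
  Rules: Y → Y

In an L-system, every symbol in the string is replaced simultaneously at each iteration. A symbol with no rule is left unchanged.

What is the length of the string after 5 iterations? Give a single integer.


Answer: 1

Derivation:
Step 0: length = 1
Step 1: length = 1
Step 2: length = 1
Step 3: length = 1
Step 4: length = 1
Step 5: length = 1


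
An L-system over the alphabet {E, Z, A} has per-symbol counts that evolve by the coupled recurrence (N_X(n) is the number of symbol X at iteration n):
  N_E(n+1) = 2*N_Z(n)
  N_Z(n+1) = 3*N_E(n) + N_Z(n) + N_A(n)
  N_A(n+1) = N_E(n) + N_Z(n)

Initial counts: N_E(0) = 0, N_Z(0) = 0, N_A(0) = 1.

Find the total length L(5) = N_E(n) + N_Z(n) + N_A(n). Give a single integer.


Step 0: N_E=0, N_Z=0, N_A=1, L=1
Step 1: N_E=0, N_Z=1, N_A=0, L=1
Step 2: N_E=2, N_Z=1, N_A=1, L=4
Step 3: N_E=2, N_Z=8, N_A=3, L=13
Step 4: N_E=16, N_Z=17, N_A=10, L=43
Step 5: N_E=34, N_Z=75, N_A=33, L=142

Answer: 142


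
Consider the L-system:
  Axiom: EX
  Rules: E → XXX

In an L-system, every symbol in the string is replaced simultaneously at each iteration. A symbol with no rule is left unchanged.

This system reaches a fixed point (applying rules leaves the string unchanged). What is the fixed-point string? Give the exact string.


Answer: XXXX

Derivation:
Step 0: EX
Step 1: XXXX
Step 2: XXXX  (unchanged — fixed point at step 1)


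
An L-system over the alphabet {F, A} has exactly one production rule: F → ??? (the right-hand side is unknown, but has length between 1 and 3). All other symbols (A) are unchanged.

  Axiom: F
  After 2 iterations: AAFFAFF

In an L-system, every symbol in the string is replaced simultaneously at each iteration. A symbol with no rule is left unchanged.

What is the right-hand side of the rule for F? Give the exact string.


Trying F → AFF:
  Step 0: F
  Step 1: AFF
  Step 2: AAFFAFF
Matches the given result.

Answer: AFF


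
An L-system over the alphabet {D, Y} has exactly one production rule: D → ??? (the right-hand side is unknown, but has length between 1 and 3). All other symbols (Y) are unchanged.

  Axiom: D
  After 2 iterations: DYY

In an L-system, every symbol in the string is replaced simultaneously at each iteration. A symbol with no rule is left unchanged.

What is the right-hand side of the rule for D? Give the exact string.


Trying D → DY:
  Step 0: D
  Step 1: DY
  Step 2: DYY
Matches the given result.

Answer: DY


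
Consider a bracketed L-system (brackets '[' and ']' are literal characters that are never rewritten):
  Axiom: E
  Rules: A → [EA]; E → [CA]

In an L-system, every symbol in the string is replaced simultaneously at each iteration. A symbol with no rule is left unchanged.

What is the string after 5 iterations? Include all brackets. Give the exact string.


Answer: [C[[C[[CA][EA]]][[C[EA]][[CA][EA]]]]]

Derivation:
Step 0: E
Step 1: [CA]
Step 2: [C[EA]]
Step 3: [C[[CA][EA]]]
Step 4: [C[[C[EA]][[CA][EA]]]]
Step 5: [C[[C[[CA][EA]]][[C[EA]][[CA][EA]]]]]


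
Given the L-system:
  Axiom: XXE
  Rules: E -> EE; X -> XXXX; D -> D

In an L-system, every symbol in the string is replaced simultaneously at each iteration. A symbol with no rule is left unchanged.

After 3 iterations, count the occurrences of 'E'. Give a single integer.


Answer: 8

Derivation:
Step 0: XXE  (1 'E')
Step 1: XXXXXXXXEE  (2 'E')
Step 2: XXXXXXXXXXXXXXXXXXXXXXXXXXXXXXXXEEEE  (4 'E')
Step 3: XXXXXXXXXXXXXXXXXXXXXXXXXXXXXXXXXXXXXXXXXXXXXXXXXXXXXXXXXXXXXXXXXXXXXXXXXXXXXXXXXXXXXXXXXXXXXXXXXXXXXXXXXXXXXXXXXXXXXXXXXXXXXXXXEEEEEEEE  (8 'E')
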